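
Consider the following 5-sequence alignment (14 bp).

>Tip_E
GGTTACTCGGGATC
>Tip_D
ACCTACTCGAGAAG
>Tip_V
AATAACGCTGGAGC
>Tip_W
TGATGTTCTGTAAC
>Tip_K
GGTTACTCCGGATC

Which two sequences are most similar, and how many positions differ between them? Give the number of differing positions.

1

Pairwise Hamming distances:
  Tip_E vs Tip_D: 6
  Tip_E vs Tip_V: 6
  Tip_E vs Tip_W: 7
  Tip_E vs Tip_K: 1
  Tip_D vs Tip_V: 8
  Tip_D vs Tip_W: 9
  Tip_D vs Tip_K: 7
  Tip_V vs Tip_W: 9
  Tip_V vs Tip_K: 6
  Tip_W vs Tip_K: 7
The smallest is 1, between Tip_E and Tip_K.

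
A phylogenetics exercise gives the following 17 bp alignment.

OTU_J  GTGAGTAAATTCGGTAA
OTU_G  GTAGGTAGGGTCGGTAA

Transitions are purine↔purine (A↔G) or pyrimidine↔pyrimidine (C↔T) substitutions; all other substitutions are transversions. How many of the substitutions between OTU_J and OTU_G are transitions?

4

Mismatches occur at site 3 (G↔A, transition), site 4 (A↔G, transition), site 8 (A↔G, transition), site 9 (A↔G, transition), site 10 (T↔G, transversion).
Of the 5 differences, 4 transitions and 1 transversion, so the answer is 4.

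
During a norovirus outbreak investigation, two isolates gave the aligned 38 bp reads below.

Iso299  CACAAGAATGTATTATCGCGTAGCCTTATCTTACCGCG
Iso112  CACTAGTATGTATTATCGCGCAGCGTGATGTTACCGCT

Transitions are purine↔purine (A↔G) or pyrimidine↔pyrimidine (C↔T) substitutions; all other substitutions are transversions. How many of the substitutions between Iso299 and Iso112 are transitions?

Differing sites — 4:A/T (Tv); 7:A/T (Tv); 21:T/C (Ti); 25:C/G (Tv); 27:T/G (Tv); 30:C/G (Tv); 38:G/T (Tv).
Of the 7 differences, 1 transition and 6 transversions, so the answer is 1.

1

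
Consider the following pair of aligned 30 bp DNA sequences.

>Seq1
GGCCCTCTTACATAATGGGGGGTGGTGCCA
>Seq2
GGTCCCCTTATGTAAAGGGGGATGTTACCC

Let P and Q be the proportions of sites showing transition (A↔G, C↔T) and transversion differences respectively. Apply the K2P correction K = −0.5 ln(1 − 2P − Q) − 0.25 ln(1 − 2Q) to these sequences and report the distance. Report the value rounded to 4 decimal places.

0.4024

Mismatches occur at site 3 (C↔T, transition), site 6 (T↔C, transition), site 11 (C↔T, transition), site 12 (A↔G, transition), site 16 (T↔A, transversion), site 22 (G↔A, transition), site 25 (G↔T, transversion), site 27 (G↔A, transition), site 30 (A↔C, transversion).
Of the 9 differences, 6 transitions and 3 transversions over 30 sites: P = 6/30 = 0.200000, Q = 3/30 = 0.100000.
d = −0.5·ln(0.500000) − 0.25·ln(0.800000) = −0.5·(-0.693147) − 0.25·(-0.223144) = 0.4024.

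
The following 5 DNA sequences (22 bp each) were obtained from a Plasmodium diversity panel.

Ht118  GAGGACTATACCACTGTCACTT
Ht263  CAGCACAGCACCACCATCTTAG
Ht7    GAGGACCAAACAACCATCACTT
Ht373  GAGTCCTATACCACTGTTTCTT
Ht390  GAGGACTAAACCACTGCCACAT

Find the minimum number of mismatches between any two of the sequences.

3

Pairwise Hamming distances:
  Ht118 vs Ht263: 11
  Ht118 vs Ht7: 5
  Ht118 vs Ht373: 4
  Ht118 vs Ht390: 3
  Ht263 vs Ht7: 10
  Ht263 vs Ht373: 12
  Ht263 vs Ht390: 11
  Ht7 vs Ht373: 9
  Ht7 vs Ht390: 6
  Ht373 vs Ht390: 7
The smallest is 3, between Ht118 and Ht390.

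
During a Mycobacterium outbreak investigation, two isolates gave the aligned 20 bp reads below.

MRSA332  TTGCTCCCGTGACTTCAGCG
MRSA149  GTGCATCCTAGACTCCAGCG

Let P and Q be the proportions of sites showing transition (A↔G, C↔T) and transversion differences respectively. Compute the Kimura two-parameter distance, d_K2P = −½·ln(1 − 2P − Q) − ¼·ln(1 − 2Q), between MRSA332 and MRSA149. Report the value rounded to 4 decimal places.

The sequences differ at positions 1 (T/G, transversion), 5 (T/A, transversion), 6 (C/T, transition), 9 (G/T, transversion), 10 (T/A, transversion), 15 (T/C, transition).
Of the 6 differences, 2 transitions and 4 transversions over 20 sites: P = 2/20 = 0.100000, Q = 4/20 = 0.200000.
d = −0.5·ln(0.600000) − 0.25·ln(0.600000) = −0.5·(-0.510826) − 0.25·(-0.510826) = 0.3831.

0.3831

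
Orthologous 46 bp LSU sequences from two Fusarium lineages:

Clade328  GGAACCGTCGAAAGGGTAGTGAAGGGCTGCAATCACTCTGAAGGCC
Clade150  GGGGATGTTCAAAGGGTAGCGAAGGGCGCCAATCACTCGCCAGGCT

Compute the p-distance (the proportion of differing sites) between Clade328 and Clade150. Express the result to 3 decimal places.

0.283

Mismatches occur at site 3 (A→G), site 4 (A→G), site 5 (C→A), site 6 (C→T), site 9 (C→T), site 10 (G→C), site 20 (T→C), site 28 (T→G), site 29 (G→C), site 39 (T→G), site 40 (G→C), site 41 (A→C), site 46 (C→T).
There are 13 differences over 46 sites, so p = 13/46 = 0.283.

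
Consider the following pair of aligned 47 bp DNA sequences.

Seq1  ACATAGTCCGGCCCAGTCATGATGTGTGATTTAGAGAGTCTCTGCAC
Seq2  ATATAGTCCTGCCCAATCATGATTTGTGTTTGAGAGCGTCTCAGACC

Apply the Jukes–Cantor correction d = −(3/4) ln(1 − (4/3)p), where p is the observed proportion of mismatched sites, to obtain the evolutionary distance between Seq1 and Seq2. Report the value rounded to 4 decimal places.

0.2502

The sequences differ at positions 2 (C/T), 10 (G/T), 16 (G/A), 24 (G/T), 29 (A/T), 32 (T/G), 37 (A/C), 43 (T/A), 45 (C/A), 46 (A/C).
p = 10/47 = 0.212766.
d = −0.75 · ln(1 − (4/3)·0.212766) = −0.75 · ln(0.716312) = −0.75 · (-0.333639) = 0.2502.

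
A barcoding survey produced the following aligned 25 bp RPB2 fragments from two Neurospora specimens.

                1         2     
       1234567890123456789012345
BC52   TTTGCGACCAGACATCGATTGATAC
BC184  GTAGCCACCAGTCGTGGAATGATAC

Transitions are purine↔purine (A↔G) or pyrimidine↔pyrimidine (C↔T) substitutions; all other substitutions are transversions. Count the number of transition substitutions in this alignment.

Differing sites — 1:T/G (Tv); 3:T/A (Tv); 6:G/C (Tv); 12:A/T (Tv); 14:A/G (Ti); 16:C/G (Tv); 19:T/A (Tv).
Of the 7 differences, 1 transition and 6 transversions, so the answer is 1.

1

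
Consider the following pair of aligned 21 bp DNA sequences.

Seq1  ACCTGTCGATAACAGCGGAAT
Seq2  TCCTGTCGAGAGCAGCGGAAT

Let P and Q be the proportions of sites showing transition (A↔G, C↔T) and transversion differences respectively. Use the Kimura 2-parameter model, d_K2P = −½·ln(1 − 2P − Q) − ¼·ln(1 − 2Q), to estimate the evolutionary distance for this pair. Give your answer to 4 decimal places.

Mismatches occur at site 1 (A/T, transversion), site 10 (T/G, transversion), site 12 (A/G, transition).
Of the 3 differences, 1 transition and 2 transversions over 21 sites: P = 1/21 = 0.047619, Q = 2/21 = 0.095238.
d = −0.5·ln(0.809524) − 0.25·ln(0.809524) = −0.5·(-0.211309) − 0.25·(-0.211309) = 0.1585.

0.1585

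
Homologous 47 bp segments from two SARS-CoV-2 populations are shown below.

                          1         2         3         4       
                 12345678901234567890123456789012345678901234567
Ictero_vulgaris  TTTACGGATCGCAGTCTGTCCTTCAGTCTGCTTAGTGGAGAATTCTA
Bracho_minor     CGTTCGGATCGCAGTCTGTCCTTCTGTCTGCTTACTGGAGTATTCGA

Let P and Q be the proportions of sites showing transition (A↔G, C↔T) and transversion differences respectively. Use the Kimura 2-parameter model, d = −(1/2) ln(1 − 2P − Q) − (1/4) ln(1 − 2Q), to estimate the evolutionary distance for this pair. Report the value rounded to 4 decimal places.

Differing sites — 1:T/C (Ti); 2:T/G (Tv); 4:A/T (Tv); 25:A/T (Tv); 35:G/C (Tv); 41:A/T (Tv); 46:T/G (Tv).
Of the 7 differences, 1 transition and 6 transversions over 47 sites: P = 1/47 = 0.021277, Q = 6/47 = 0.127660.
d = −0.5·ln(0.829786) − 0.25·ln(0.744680) = −0.5·(-0.186587) − 0.25·(-0.294801) = 0.1670.

0.1670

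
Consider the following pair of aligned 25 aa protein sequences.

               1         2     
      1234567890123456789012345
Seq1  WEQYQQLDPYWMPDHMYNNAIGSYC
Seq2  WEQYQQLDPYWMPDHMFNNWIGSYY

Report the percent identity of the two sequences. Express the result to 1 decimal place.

88.0%

Mismatches occur at site 17 (Y→F), site 20 (A→W), site 25 (C→Y).
22 of the 25 sites match, so the percent identity is 22/25 × 100 = 88.0%.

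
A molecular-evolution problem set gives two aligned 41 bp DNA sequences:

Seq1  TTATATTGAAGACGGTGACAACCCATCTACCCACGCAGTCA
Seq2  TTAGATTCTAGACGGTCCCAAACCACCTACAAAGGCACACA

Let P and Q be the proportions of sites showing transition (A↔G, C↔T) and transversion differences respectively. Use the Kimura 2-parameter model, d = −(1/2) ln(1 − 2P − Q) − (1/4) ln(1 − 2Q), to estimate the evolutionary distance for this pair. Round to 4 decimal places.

0.3830

The sequences differ at positions 4 (T/G, transversion), 8 (G/C, transversion), 9 (A/T, transversion), 17 (G/C, transversion), 18 (A/C, transversion), 22 (C/A, transversion), 26 (T/C, transition), 31 (C/A, transversion), 32 (C/A, transversion), 34 (C/G, transversion), 38 (G/C, transversion), 39 (T/A, transversion).
Of the 12 differences, 1 transition and 11 transversions over 41 sites: P = 1/41 = 0.024390, Q = 11/41 = 0.268293.
d = −0.5·ln(0.682927) − 0.25·ln(0.463414) = −0.5·(-0.381367) − 0.25·(-0.769134) = 0.3830.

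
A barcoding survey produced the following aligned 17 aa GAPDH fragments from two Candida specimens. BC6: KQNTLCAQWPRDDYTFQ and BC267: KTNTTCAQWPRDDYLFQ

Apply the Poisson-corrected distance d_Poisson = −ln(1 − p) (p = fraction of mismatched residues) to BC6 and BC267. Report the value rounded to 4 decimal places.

0.1942

Mismatches occur at site 2 (Q/T), site 5 (L/T), site 15 (T/L).
p = 3/17 = 0.176471.
d = −ln(1 − 0.176471) = −ln(0.823529) = 0.1942.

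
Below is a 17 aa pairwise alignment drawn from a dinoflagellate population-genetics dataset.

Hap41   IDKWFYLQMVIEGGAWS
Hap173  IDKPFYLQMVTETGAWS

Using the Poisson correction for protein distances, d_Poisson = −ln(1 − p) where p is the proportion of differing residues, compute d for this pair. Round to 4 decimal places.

0.1942

The sequences differ at positions 4 (W/P), 11 (I/T), 13 (G/T).
p = 3/17 = 0.176471.
d = −ln(1 − 0.176471) = −ln(0.823529) = 0.1942.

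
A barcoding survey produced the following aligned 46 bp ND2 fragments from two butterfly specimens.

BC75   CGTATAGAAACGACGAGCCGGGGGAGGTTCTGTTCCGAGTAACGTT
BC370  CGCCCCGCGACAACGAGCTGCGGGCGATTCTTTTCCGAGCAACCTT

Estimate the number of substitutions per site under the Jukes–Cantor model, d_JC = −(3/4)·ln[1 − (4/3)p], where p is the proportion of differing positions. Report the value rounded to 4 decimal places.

Mismatches occur at site 3 (T→C), site 4 (A→C), site 5 (T→C), site 6 (A→C), site 8 (A→C), site 9 (A→G), site 12 (G→A), site 19 (C→T), site 21 (G→C), site 25 (A→C), site 27 (G→A), site 32 (G→T), site 40 (T→C), site 44 (G→C).
p = 14/46 = 0.304348.
d = −0.75 · ln(1 − (4/3)·0.304348) = −0.75 · ln(0.594203) = −0.75 · (-0.520534) = 0.3904.

0.3904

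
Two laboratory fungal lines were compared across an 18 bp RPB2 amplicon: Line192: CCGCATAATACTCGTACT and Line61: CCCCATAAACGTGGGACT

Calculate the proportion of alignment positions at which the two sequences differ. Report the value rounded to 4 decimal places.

Differing sites — 3:G/C; 9:T/A; 10:A/C; 11:C/G; 13:C/G; 15:T/G.
There are 6 differences over 18 sites, so p = 6/18 = 0.3333.

0.3333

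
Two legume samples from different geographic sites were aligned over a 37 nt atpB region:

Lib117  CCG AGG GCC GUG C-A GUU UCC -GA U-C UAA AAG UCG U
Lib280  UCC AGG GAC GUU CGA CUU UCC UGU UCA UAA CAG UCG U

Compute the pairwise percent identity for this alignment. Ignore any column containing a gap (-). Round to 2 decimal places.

76.47%

Excluding the 3 gap columns leaves 34 comparable sites.
The sequences differ at positions 1 (C/U), 3 (G/C), 8 (C/A), 12 (G/U), 16 (G/C), 24 (A/U), 27 (C/A), 31 (A/C).
26 of the 34 comparable sites match, so the percent identity is 26/34 × 100 = 76.47%.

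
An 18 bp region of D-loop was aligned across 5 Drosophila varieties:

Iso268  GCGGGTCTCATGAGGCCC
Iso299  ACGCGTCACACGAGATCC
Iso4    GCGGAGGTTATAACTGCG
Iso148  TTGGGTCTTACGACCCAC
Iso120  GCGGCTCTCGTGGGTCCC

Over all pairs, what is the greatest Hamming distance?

Pairwise Hamming distances:
  Iso268 vs Iso299: 6
  Iso268 vs Iso4: 9
  Iso268 vs Iso148: 7
  Iso268 vs Iso120: 4
  Iso299 vs Iso4: 13
  Iso299 vs Iso148: 9
  Iso299 vs Iso120: 9
  Iso4 vs Iso148: 11
  Iso4 vs Iso120: 10
  Iso148 vs Iso120: 10
The largest is 13, between Iso299 and Iso4.

13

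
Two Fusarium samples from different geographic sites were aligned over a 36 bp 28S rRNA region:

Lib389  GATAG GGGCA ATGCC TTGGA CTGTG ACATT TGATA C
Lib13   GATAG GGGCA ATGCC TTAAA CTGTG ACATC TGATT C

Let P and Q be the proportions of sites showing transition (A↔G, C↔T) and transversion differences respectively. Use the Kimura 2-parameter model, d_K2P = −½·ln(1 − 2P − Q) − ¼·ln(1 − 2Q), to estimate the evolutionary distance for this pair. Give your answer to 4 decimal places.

0.1224

Differing sites — 18:G/A (Ti); 19:G/A (Ti); 30:T/C (Ti); 35:A/T (Tv).
Of the 4 differences, 3 transitions and 1 transversion over 36 sites: P = 3/36 = 0.083333, Q = 1/36 = 0.027778.
d = −0.5·ln(0.805556) − 0.25·ln(0.944444) = −0.5·(-0.216223) − 0.25·(-0.057159) = 0.1224.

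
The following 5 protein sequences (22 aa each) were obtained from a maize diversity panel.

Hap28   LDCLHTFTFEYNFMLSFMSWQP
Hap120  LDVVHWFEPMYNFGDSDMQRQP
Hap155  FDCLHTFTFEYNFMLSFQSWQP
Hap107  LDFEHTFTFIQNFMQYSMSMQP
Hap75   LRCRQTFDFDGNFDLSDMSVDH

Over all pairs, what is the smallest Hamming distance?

2

Pairwise Hamming distances:
  Hap28 vs Hap120: 11
  Hap28 vs Hap155: 2
  Hap28 vs Hap107: 8
  Hap28 vs Hap75: 11
  Hap120 vs Hap155: 13
  Hap120 vs Hap107: 13
  Hap120 vs Hap75: 15
  Hap155 vs Hap107: 10
  Hap155 vs Hap75: 13
  Hap107 vs Hap75: 14
The smallest is 2, between Hap28 and Hap155.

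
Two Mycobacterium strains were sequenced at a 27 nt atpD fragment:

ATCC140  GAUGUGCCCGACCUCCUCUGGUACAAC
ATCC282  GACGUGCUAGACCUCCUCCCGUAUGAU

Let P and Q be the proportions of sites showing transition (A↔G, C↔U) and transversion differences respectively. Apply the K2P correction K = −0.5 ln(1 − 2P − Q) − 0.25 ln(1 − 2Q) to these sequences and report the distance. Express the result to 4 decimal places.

0.4055

Differing sites — 3:U/C (Ti); 8:C/U (Ti); 9:C/A (Tv); 19:U/C (Ti); 20:G/C (Tv); 24:C/U (Ti); 25:A/G (Ti); 27:C/U (Ti).
Of the 8 differences, 6 transitions and 2 transversions over 27 sites: P = 6/27 = 0.222222, Q = 2/27 = 0.074074.
d = −0.5·ln(0.481482) − 0.25·ln(0.851852) = −0.5·(-0.730886) − 0.25·(-0.160342) = 0.4055.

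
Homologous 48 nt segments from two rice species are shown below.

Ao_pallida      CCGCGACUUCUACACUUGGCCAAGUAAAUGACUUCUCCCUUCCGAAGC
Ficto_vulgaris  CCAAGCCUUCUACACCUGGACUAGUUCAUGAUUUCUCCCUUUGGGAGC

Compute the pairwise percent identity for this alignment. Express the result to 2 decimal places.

75.00%

Mismatches occur at site 3 (G/A), site 4 (C/A), site 6 (A/C), site 16 (U/C), site 20 (C/A), site 22 (A/U), site 26 (A/U), site 27 (A/C), site 32 (C/U), site 42 (C/U), site 43 (C/G), site 45 (A/G).
36 of the 48 sites match, so the percent identity is 36/48 × 100 = 75.00%.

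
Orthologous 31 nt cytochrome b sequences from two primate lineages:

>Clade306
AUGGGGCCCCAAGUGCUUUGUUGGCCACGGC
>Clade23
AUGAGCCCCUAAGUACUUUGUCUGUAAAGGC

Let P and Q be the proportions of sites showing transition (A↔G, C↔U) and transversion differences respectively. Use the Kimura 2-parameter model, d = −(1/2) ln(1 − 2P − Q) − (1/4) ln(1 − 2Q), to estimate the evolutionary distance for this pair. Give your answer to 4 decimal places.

Differing sites — 4:G/A (Ti); 6:G/C (Tv); 10:C/U (Ti); 15:G/A (Ti); 22:U/C (Ti); 23:G/U (Tv); 25:C/U (Ti); 26:C/A (Tv); 28:C/A (Tv).
Of the 9 differences, 5 transitions and 4 transversions over 31 sites: P = 5/31 = 0.161290, Q = 4/31 = 0.129032.
d = −0.5·ln(0.548388) − 0.25·ln(0.741936) = −0.5·(-0.600772) − 0.25·(-0.298492) = 0.3750.

0.3750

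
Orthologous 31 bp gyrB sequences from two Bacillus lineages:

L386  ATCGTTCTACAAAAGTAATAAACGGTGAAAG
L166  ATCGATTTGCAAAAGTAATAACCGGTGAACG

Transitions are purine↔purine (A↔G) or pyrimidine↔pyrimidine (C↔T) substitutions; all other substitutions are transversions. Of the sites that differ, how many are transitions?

2

Differing sites — 5:T/A (Tv); 7:C/T (Ti); 9:A/G (Ti); 22:A/C (Tv); 30:A/C (Tv).
Of the 5 differences, 2 transitions and 3 transversions, so the answer is 2.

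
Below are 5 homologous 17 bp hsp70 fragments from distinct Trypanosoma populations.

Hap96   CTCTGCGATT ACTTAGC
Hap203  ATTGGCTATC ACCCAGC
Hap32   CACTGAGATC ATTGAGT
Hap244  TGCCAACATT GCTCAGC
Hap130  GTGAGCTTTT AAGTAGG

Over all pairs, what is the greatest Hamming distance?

Pairwise Hamming distances:
  Hap96 vs Hap203: 7
  Hap96 vs Hap32: 6
  Hap96 vs Hap244: 8
  Hap96 vs Hap130: 8
  Hap203 vs Hap32: 10
  Hap203 vs Hap244: 10
  Hap203 vs Hap130: 9
  Hap32 vs Hap244: 10
  Hap32 vs Hap130: 12
  Hap244 vs Hap130: 13
The largest is 13, between Hap244 and Hap130.

13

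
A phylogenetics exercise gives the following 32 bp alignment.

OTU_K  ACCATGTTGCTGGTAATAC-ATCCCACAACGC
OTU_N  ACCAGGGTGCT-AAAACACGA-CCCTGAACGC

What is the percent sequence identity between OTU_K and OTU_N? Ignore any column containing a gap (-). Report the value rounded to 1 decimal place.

Excluding the 3 gap columns leaves 29 comparable sites.
Differing sites — 5:T/G; 7:T/G; 13:G/A; 14:T/A; 17:T/C; 26:A/T; 27:C/G.
22 of the 29 comparable sites match, so the percent identity is 22/29 × 100 = 75.9%.

75.9%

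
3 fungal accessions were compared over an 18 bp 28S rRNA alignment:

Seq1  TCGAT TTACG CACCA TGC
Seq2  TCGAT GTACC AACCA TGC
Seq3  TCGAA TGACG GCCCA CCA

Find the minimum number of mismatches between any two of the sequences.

3

Pairwise Hamming distances:
  Seq1 vs Seq2: 3
  Seq1 vs Seq3: 7
  Seq2 vs Seq3: 9
The smallest is 3, between Seq1 and Seq2.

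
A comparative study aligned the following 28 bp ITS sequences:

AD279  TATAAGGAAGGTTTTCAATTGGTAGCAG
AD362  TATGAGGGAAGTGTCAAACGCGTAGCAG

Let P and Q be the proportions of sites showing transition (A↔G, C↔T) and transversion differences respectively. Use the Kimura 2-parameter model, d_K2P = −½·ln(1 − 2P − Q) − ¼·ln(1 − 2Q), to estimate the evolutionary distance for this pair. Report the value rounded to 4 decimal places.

0.4307

The sequences differ at positions 4 (A/G, transition), 8 (A/G, transition), 10 (G/A, transition), 13 (T/G, transversion), 15 (T/C, transition), 16 (C/A, transversion), 19 (T/C, transition), 20 (T/G, transversion), 21 (G/C, transversion).
Of the 9 differences, 5 transitions and 4 transversions over 28 sites: P = 5/28 = 0.178571, Q = 4/28 = 0.142857.
d = −0.5·ln(0.500001) − 0.25·ln(0.714286) = −0.5·(-0.693145) − 0.25·(-0.336472) = 0.4307.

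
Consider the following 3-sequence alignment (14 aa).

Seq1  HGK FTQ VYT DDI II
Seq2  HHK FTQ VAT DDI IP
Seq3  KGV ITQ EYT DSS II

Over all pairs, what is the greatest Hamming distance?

Pairwise Hamming distances:
  Seq1 vs Seq2: 3
  Seq1 vs Seq3: 6
  Seq2 vs Seq3: 9
The largest is 9, between Seq2 and Seq3.

9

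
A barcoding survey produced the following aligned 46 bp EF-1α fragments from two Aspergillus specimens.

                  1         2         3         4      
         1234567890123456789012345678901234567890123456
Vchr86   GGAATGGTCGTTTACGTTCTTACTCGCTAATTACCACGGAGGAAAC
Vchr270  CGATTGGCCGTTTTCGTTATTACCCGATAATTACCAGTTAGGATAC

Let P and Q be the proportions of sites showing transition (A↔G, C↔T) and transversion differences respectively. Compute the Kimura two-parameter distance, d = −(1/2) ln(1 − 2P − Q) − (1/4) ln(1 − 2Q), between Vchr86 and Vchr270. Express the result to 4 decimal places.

0.2902

Mismatches occur at site 1 (G/C, transversion), site 4 (A/T, transversion), site 8 (T/C, transition), site 14 (A/T, transversion), site 19 (C/A, transversion), site 24 (T/C, transition), site 27 (C/A, transversion), site 37 (C/G, transversion), site 38 (G/T, transversion), site 39 (G/T, transversion), site 44 (A/T, transversion).
Of the 11 differences, 2 transitions and 9 transversions over 46 sites: P = 2/46 = 0.043478, Q = 9/46 = 0.195652.
d = −0.5·ln(0.717392) − 0.25·ln(0.608696) = −0.5·(-0.332133) − 0.25·(-0.496436) = 0.2902.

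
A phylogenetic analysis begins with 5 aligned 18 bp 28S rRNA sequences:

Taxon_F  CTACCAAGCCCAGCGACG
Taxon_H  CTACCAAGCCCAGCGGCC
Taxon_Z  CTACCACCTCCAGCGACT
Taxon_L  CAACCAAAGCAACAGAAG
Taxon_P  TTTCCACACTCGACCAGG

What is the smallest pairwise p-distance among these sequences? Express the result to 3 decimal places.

0.111

Pairwise Hamming distances:
  Taxon_F vs Taxon_H: 2
  Taxon_F vs Taxon_Z: 4
  Taxon_F vs Taxon_L: 7
  Taxon_F vs Taxon_P: 9
  Taxon_H vs Taxon_Z: 5
  Taxon_H vs Taxon_L: 9
  Taxon_H vs Taxon_P: 11
  Taxon_Z vs Taxon_L: 9
  Taxon_Z vs Taxon_P: 10
  Taxon_L vs Taxon_P: 12
The smallest is 2 mismatches, between Taxon_F and Taxon_H; p = 2/18 = 0.111.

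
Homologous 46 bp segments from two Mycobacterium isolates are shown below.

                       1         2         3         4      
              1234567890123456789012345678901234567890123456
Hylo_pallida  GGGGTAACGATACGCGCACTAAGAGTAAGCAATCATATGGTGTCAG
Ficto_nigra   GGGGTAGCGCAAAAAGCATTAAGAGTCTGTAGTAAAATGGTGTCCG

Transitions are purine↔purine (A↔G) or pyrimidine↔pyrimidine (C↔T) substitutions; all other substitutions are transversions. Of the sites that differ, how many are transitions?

Differing sites — 7:A/G (Ti); 10:A/C (Tv); 11:T/A (Tv); 13:C/A (Tv); 14:G/A (Ti); 15:C/A (Tv); 19:C/T (Ti); 27:A/C (Tv); 28:A/T (Tv); 30:C/T (Ti); 32:A/G (Ti); 34:C/A (Tv); 36:T/A (Tv); 45:A/C (Tv).
Of the 14 differences, 5 transitions and 9 transversions, so the answer is 5.

5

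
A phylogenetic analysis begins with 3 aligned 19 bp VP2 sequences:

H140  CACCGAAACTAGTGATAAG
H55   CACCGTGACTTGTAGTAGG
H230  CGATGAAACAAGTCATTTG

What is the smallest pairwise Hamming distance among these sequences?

Pairwise Hamming distances:
  H140 vs H55: 6
  H140 vs H230: 7
  H55 vs H230: 11
The smallest is 6, between H140 and H55.

6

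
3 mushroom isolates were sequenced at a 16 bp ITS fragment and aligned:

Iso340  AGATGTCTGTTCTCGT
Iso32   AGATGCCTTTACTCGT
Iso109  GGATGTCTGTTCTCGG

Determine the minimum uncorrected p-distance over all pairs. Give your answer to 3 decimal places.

0.125

Pairwise Hamming distances:
  Iso340 vs Iso32: 3
  Iso340 vs Iso109: 2
  Iso32 vs Iso109: 5
The smallest is 2 mismatches, between Iso340 and Iso109; p = 2/16 = 0.125.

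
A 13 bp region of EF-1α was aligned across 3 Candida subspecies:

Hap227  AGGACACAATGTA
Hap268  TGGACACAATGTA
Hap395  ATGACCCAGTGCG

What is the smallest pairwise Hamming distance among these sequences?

1

Pairwise Hamming distances:
  Hap227 vs Hap268: 1
  Hap227 vs Hap395: 5
  Hap268 vs Hap395: 6
The smallest is 1, between Hap227 and Hap268.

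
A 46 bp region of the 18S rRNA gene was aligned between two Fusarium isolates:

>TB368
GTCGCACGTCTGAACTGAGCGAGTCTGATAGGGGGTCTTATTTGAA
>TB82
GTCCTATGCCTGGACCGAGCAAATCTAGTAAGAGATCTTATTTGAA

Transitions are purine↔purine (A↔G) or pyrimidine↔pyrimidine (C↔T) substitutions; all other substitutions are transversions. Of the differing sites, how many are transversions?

The sequences differ at positions 4 (G/C, transversion), 5 (C/T, transition), 7 (C/T, transition), 9 (T/C, transition), 13 (A/G, transition), 16 (T/C, transition), 21 (G/A, transition), 23 (G/A, transition), 27 (G/A, transition), 28 (A/G, transition), 31 (G/A, transition), 33 (G/A, transition), 35 (G/A, transition).
Of the 13 differences, 12 transitions and 1 transversion, so the answer is 1.

1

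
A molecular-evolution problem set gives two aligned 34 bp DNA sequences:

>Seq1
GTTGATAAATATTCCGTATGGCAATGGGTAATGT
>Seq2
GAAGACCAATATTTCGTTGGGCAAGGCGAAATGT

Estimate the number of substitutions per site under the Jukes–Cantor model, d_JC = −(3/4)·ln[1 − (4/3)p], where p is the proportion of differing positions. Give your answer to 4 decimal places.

The sequences differ at positions 2 (T/A), 3 (T/A), 6 (T/C), 7 (A/C), 14 (C/T), 18 (A/T), 19 (T/G), 25 (T/G), 27 (G/C), 29 (T/A).
p = 10/34 = 0.294118.
d = −0.75 · ln(1 − (4/3)·0.294118) = −0.75 · ln(0.607843) = −0.75 · (-0.497839) = 0.3734.

0.3734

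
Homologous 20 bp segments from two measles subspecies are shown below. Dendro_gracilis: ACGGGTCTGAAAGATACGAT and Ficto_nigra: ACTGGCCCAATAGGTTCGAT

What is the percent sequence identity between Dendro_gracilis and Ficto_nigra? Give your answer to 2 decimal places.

The sequences differ at positions 3 (G/T), 6 (T/C), 8 (T/C), 9 (G/A), 11 (A/T), 14 (A/G), 16 (A/T).
13 of the 20 sites match, so the percent identity is 13/20 × 100 = 65.00%.

65.00%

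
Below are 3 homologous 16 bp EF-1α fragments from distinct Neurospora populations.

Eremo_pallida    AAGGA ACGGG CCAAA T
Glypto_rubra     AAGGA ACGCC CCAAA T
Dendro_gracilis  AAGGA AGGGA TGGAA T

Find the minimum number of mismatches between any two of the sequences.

2

Pairwise Hamming distances:
  Eremo_pallida vs Glypto_rubra: 2
  Eremo_pallida vs Dendro_gracilis: 5
  Glypto_rubra vs Dendro_gracilis: 6
The smallest is 2, between Eremo_pallida and Glypto_rubra.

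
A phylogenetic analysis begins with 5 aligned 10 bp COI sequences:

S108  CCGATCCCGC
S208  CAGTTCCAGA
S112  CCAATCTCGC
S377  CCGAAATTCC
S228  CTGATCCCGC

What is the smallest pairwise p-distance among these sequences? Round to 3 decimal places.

0.100

Pairwise Hamming distances:
  S108 vs S208: 4
  S108 vs S112: 2
  S108 vs S377: 5
  S108 vs S228: 1
  S208 vs S112: 6
  S208 vs S377: 8
  S208 vs S228: 4
  S112 vs S377: 5
  S112 vs S228: 3
  S377 vs S228: 6
The smallest is 1 mismatch, between S108 and S228; p = 1/10 = 0.100.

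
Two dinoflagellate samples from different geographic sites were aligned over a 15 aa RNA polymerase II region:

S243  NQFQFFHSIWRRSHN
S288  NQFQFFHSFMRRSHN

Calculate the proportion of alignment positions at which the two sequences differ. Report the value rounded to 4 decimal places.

The sequences differ at positions 9 (I/F), 10 (W/M).
There are 2 differences over 15 sites, so p = 2/15 = 0.1333.

0.1333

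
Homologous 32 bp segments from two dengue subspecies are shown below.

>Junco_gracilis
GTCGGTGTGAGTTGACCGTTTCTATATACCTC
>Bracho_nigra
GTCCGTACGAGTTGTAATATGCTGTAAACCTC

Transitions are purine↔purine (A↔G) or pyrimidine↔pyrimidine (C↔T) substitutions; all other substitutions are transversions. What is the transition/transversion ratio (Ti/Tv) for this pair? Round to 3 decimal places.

Mismatches occur at site 4 (G↔C, transversion), site 7 (G↔A, transition), site 8 (T↔C, transition), site 15 (A↔T, transversion), site 16 (C↔A, transversion), site 17 (C↔A, transversion), site 18 (G↔T, transversion), site 19 (T↔A, transversion), site 21 (T↔G, transversion), site 24 (A↔G, transition), site 27 (T↔A, transversion).
Of the 11 differences, 3 transitions and 8 transversions, so Ti/Tv = 3/8 = 0.375.

0.375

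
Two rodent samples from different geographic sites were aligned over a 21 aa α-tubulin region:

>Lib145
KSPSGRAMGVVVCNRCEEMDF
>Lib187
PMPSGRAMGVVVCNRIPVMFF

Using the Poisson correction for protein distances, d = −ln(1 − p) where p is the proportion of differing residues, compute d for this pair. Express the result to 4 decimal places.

0.3365

Differing sites — 1:K/P; 2:S/M; 16:C/I; 17:E/P; 18:E/V; 20:D/F.
p = 6/21 = 0.285714.
d = −ln(1 − 0.285714) = −ln(0.714286) = 0.3365.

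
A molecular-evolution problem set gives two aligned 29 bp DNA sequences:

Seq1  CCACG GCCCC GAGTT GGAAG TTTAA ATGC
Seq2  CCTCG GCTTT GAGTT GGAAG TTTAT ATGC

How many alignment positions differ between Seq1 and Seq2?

5

Differing sites — 3:A/T; 8:C/T; 9:C/T; 10:C/T; 25:A/T.
That gives 5 mismatches out of 29 aligned sites, so the Hamming distance is 5.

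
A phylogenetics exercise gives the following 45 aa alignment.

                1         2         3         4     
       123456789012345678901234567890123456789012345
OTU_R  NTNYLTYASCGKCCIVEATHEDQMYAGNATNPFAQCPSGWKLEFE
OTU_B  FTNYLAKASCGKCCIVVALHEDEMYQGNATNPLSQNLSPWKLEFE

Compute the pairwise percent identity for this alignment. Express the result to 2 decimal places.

Differing sites — 1:N/F; 6:T/A; 7:Y/K; 17:E/V; 19:T/L; 23:Q/E; 26:A/Q; 33:F/L; 34:A/S; 36:C/N; 37:P/L; 39:G/P.
33 of the 45 sites match, so the percent identity is 33/45 × 100 = 73.33%.

73.33%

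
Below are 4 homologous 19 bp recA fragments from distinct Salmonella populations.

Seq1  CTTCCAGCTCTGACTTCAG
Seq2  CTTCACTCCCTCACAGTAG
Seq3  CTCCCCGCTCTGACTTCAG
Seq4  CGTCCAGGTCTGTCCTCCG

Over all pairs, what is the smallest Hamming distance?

Pairwise Hamming distances:
  Seq1 vs Seq2: 8
  Seq1 vs Seq3: 2
  Seq1 vs Seq4: 5
  Seq2 vs Seq3: 8
  Seq2 vs Seq4: 12
  Seq3 vs Seq4: 7
The smallest is 2, between Seq1 and Seq3.

2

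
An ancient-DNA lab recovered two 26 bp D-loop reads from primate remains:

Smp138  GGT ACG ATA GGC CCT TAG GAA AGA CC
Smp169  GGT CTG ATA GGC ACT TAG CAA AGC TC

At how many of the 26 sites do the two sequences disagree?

6

Mismatches occur at site 4 (A/C), site 5 (C/T), site 13 (C/A), site 19 (G/C), site 24 (A/C), site 25 (C/T).
That gives 6 mismatches out of 26 aligned sites, so the Hamming distance is 6.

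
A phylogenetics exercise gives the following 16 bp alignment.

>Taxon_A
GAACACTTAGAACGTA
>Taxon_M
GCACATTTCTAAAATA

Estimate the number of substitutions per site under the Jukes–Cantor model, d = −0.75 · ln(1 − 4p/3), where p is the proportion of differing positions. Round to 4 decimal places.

0.5199

Mismatches occur at site 2 (A/C), site 6 (C/T), site 9 (A/C), site 10 (G/T), site 13 (C/A), site 14 (G/A).
p = 6/16 = 0.375000.
d = −0.75 · ln(1 − (4/3)·0.375000) = −0.75 · ln(0.500000) = −0.75 · (-0.693147) = 0.5199.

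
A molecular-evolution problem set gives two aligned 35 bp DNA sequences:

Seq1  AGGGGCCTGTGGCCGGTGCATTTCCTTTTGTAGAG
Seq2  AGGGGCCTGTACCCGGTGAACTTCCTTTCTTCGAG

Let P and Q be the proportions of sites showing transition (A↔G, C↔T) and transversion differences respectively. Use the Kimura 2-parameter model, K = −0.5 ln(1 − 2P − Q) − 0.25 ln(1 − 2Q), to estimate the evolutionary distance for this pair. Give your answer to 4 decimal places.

Mismatches occur at site 11 (G/A, transition), site 12 (G/C, transversion), site 19 (C/A, transversion), site 21 (T/C, transition), site 29 (T/C, transition), site 30 (G/T, transversion), site 32 (A/C, transversion).
Of the 7 differences, 3 transitions and 4 transversions over 35 sites: P = 3/35 = 0.085714, Q = 4/35 = 0.114286.
d = −0.5·ln(0.714286) − 0.25·ln(0.771428) = −0.5·(-0.336472) − 0.25·(-0.259512) = 0.2331.

0.2331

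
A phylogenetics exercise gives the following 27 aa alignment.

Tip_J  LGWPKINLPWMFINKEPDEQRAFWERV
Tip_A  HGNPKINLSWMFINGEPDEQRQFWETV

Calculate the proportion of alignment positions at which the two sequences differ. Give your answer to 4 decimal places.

0.2222

Differing sites — 1:L/H; 3:W/N; 9:P/S; 15:K/G; 22:A/Q; 26:R/T.
There are 6 differences over 27 sites, so p = 6/27 = 0.2222.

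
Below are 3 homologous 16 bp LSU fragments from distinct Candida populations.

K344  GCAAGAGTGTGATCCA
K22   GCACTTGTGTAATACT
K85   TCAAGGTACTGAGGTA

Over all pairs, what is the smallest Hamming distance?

Pairwise Hamming distances:
  K344 vs K22: 6
  K344 vs K85: 8
  K22 vs K85: 12
The smallest is 6, between K344 and K22.

6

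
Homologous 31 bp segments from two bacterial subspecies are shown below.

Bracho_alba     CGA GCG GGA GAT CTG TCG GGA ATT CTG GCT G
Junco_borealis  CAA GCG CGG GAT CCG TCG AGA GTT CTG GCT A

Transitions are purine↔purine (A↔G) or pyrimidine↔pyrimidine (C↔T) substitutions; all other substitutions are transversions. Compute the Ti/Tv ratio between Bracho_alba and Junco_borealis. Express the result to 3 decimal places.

6.000

The sequences differ at positions 2 (G/A, transition), 7 (G/C, transversion), 9 (A/G, transition), 14 (T/C, transition), 19 (G/A, transition), 22 (A/G, transition), 31 (G/A, transition).
Of the 7 differences, 6 transitions and 1 transversion, so Ti/Tv = 6/1 = 6.000.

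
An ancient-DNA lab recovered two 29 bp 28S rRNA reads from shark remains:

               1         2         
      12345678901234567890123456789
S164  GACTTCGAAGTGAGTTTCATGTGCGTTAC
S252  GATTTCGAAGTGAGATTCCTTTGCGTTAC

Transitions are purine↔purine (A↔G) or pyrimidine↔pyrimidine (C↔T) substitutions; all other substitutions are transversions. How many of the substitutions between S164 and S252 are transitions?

The sequences differ at positions 3 (C/T, transition), 15 (T/A, transversion), 19 (A/C, transversion), 21 (G/T, transversion).
Of the 4 differences, 1 transition and 3 transversions, so the answer is 1.

1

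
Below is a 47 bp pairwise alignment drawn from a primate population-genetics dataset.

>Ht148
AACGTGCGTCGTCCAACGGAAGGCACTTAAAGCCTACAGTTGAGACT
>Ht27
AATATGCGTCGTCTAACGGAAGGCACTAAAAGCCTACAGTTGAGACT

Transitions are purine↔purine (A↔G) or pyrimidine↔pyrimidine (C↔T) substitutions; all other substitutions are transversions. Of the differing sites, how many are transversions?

Differing sites — 3:C/T (Ti); 4:G/A (Ti); 14:C/T (Ti); 28:T/A (Tv).
Of the 4 differences, 3 transitions and 1 transversion, so the answer is 1.

1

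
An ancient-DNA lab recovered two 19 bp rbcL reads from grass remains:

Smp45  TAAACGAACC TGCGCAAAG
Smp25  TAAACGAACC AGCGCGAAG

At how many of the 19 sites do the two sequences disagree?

2

The sequences differ at positions 11 (T/A), 16 (A/G).
That gives 2 mismatches out of 19 aligned sites, so the Hamming distance is 2.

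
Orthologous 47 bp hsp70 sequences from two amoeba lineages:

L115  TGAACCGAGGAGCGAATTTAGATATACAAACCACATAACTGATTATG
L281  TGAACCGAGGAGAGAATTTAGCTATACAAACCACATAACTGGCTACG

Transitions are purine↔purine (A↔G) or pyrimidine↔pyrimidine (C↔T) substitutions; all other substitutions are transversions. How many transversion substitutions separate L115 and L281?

The sequences differ at positions 13 (C/A, transversion), 22 (A/C, transversion), 42 (A/G, transition), 43 (T/C, transition), 46 (T/C, transition).
Of the 5 differences, 3 transitions and 2 transversions, so the answer is 2.

2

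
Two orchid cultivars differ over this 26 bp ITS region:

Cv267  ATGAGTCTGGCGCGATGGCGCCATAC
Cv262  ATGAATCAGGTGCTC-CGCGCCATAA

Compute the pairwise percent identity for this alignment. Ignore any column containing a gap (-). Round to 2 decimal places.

72.00%

Excluding the 1 gap column leaves 25 comparable sites.
Mismatches occur at site 5 (G/A), site 8 (T/A), site 11 (C/T), site 14 (G/T), site 15 (A/C), site 17 (G/C), site 26 (C/A).
18 of the 25 comparable sites match, so the percent identity is 18/25 × 100 = 72.00%.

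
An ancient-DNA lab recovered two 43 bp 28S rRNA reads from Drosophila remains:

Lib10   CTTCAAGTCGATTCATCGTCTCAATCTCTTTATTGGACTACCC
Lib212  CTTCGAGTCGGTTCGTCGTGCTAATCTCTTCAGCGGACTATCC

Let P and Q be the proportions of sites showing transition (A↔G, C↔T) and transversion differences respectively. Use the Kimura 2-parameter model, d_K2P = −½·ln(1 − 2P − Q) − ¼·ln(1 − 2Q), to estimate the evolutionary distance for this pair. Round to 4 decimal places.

0.2956

Differing sites — 5:A/G (Ti); 11:A/G (Ti); 15:A/G (Ti); 20:C/G (Tv); 21:T/C (Ti); 22:C/T (Ti); 31:T/C (Ti); 33:T/G (Tv); 34:T/C (Ti); 41:C/T (Ti).
Of the 10 differences, 8 transitions and 2 transversions over 43 sites: P = 8/43 = 0.186047, Q = 2/43 = 0.046512.
d = −0.5·ln(0.581394) − 0.25·ln(0.906976) = −0.5·(-0.542327) − 0.25·(-0.097639) = 0.2956.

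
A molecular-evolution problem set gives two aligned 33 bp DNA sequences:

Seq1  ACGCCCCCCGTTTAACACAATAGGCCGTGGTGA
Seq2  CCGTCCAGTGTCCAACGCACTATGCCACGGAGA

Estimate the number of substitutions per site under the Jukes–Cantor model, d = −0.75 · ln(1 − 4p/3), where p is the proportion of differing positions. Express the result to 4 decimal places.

0.5587

The sequences differ at positions 1 (A/C), 4 (C/T), 7 (C/A), 8 (C/G), 9 (C/T), 12 (T/C), 13 (T/C), 17 (A/G), 20 (A/C), 23 (G/T), 27 (G/A), 28 (T/C), 31 (T/A).
p = 13/33 = 0.393939.
d = −0.75 · ln(1 − (4/3)·0.393939) = −0.75 · ln(0.474748) = −0.75 · (-0.744971) = 0.5587.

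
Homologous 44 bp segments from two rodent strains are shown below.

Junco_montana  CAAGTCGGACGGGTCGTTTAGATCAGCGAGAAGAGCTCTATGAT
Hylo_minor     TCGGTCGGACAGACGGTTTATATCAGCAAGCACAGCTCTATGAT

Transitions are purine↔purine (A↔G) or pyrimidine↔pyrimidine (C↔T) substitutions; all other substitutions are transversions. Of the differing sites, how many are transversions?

The sequences differ at positions 1 (C/T, transition), 2 (A/C, transversion), 3 (A/G, transition), 11 (G/A, transition), 13 (G/A, transition), 14 (T/C, transition), 15 (C/G, transversion), 21 (G/T, transversion), 28 (G/A, transition), 31 (A/C, transversion), 33 (G/C, transversion).
Of the 11 differences, 6 transitions and 5 transversions, so the answer is 5.

5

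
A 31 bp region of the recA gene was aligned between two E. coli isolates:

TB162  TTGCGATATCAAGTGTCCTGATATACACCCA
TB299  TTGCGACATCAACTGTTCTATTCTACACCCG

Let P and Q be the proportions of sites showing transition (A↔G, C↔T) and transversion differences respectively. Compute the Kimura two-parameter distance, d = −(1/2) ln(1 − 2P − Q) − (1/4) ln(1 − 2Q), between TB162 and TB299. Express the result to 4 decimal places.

The sequences differ at positions 7 (T/C, transition), 13 (G/C, transversion), 17 (C/T, transition), 20 (G/A, transition), 21 (A/T, transversion), 23 (A/C, transversion), 31 (A/G, transition).
Of the 7 differences, 4 transitions and 3 transversions over 31 sites: P = 4/31 = 0.129032, Q = 3/31 = 0.096774.
d = −0.5·ln(0.645162) − 0.25·ln(0.806452) = −0.5·(-0.438254) − 0.25·(-0.215111) = 0.2729.

0.2729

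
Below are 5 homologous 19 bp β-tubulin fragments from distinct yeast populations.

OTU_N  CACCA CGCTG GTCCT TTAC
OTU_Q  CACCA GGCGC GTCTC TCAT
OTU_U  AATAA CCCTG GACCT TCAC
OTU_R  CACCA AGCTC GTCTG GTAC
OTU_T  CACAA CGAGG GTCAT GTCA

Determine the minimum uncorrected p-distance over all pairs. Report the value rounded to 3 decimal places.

Pairwise Hamming distances:
  OTU_N vs OTU_Q: 7
  OTU_N vs OTU_U: 6
  OTU_N vs OTU_R: 5
  OTU_N vs OTU_T: 7
  OTU_Q vs OTU_U: 11
  OTU_Q vs OTU_R: 6
  OTU_Q vs OTU_T: 10
  OTU_U vs OTU_R: 11
  OTU_U vs OTU_T: 11
  OTU_R vs OTU_T: 9
The smallest is 5 mismatches, between OTU_N and OTU_R; p = 5/19 = 0.263.

0.263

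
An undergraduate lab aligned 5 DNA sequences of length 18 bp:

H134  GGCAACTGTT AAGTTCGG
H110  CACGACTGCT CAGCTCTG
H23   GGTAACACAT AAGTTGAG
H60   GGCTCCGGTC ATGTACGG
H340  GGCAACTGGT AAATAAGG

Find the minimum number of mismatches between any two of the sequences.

4

Pairwise Hamming distances:
  H134 vs H110: 7
  H134 vs H23: 6
  H134 vs H60: 6
  H134 vs H340: 4
  H110 vs H23: 11
  H110 vs H60: 12
  H110 vs H340: 10
  H23 vs H60: 11
  H23 vs H340: 8
  H60 vs H340: 8
The smallest is 4, between H134 and H340.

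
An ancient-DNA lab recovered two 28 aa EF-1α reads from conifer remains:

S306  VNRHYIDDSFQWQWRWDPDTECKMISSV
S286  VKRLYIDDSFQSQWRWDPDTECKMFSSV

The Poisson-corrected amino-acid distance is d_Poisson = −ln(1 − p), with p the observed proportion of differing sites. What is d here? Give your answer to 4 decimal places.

0.1542

The sequences differ at positions 2 (N/K), 4 (H/L), 12 (W/S), 25 (I/F).
p = 4/28 = 0.142857.
d = −ln(1 − 0.142857) = −ln(0.857143) = 0.1542.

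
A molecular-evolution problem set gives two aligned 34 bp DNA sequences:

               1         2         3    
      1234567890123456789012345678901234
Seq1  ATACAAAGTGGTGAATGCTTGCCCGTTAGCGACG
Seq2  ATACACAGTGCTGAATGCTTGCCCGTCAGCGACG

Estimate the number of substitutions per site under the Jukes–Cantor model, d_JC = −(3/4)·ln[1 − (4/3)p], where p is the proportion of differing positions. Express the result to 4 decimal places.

0.0939

The sequences differ at positions 6 (A/C), 11 (G/C), 27 (T/C).
p = 3/34 = 0.088235.
d = −0.75 · ln(1 − (4/3)·0.088235) = −0.75 · ln(0.882353) = −0.75 · (-0.125163) = 0.0939.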